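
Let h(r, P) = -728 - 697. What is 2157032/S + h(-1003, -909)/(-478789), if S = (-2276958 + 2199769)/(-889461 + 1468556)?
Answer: -598068001863051235/36957244121 ≈ -1.6183e+7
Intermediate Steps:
h(r, P) = -1425
S = -77189/579095 ≈ -0.13329
2157032/S + h(-1003, -909)/(-478789) = 2157032/(-77189/579095) - 1425/(-478789) = 2157032*(-579095/77189) - 1425*(-1/478789) = -1249126446040/77189 + 1425/478789 = -598068001863051235/36957244121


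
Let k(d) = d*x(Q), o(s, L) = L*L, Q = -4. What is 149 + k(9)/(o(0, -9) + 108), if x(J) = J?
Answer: 3125/21 ≈ 148.81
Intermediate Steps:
o(s, L) = L**2
k(d) = -4*d (k(d) = d*(-4) = -4*d)
149 + k(9)/(o(0, -9) + 108) = 149 + (-4*9)/((-9)**2 + 108) = 149 - 36/(81 + 108) = 149 - 36/189 = 149 - 36*1/189 = 149 - 4/21 = 3125/21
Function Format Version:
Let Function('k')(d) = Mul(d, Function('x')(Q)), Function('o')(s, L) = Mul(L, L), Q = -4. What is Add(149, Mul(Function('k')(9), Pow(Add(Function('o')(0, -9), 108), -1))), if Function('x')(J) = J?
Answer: Rational(3125, 21) ≈ 148.81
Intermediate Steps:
Function('o')(s, L) = Pow(L, 2)
Function('k')(d) = Mul(-4, d) (Function('k')(d) = Mul(d, -4) = Mul(-4, d))
Add(149, Mul(Function('k')(9), Pow(Add(Function('o')(0, -9), 108), -1))) = Add(149, Mul(Mul(-4, 9), Pow(Add(Pow(-9, 2), 108), -1))) = Add(149, Mul(-36, Pow(Add(81, 108), -1))) = Add(149, Mul(-36, Pow(189, -1))) = Add(149, Mul(-36, Rational(1, 189))) = Add(149, Rational(-4, 21)) = Rational(3125, 21)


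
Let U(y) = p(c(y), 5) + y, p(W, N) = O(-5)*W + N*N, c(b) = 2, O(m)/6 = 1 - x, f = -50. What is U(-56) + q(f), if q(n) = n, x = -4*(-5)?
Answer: -309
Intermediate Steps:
x = 20
O(m) = -114 (O(m) = 6*(1 - 1*20) = 6*(1 - 20) = 6*(-19) = -114)
p(W, N) = N² - 114*W (p(W, N) = -114*W + N*N = -114*W + N² = N² - 114*W)
U(y) = -203 + y (U(y) = (5² - 114*2) + y = (25 - 228) + y = -203 + y)
U(-56) + q(f) = (-203 - 56) - 50 = -259 - 50 = -309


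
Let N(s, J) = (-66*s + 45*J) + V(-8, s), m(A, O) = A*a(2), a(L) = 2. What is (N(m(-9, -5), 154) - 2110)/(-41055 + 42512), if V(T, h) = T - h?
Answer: 6018/1457 ≈ 4.1304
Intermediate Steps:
m(A, O) = 2*A (m(A, O) = A*2 = 2*A)
N(s, J) = -8 - 67*s + 45*J (N(s, J) = (-66*s + 45*J) + (-8 - s) = -8 - 67*s + 45*J)
(N(m(-9, -5), 154) - 2110)/(-41055 + 42512) = ((-8 - 134*(-9) + 45*154) - 2110)/(-41055 + 42512) = ((-8 - 67*(-18) + 6930) - 2110)/1457 = ((-8 + 1206 + 6930) - 2110)*(1/1457) = (8128 - 2110)*(1/1457) = 6018*(1/1457) = 6018/1457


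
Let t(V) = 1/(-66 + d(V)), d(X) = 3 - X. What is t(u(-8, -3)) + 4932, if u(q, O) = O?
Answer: 295919/60 ≈ 4932.0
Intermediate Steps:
t(V) = 1/(-63 - V) (t(V) = 1/(-66 + (3 - V)) = 1/(-63 - V))
t(u(-8, -3)) + 4932 = -1/(63 - 3) + 4932 = -1/60 + 4932 = 295919/60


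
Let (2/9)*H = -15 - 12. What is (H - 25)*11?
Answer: -3223/2 ≈ -1611.5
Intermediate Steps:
H = -243/2 (H = 9*(-15 - 12)/2 = (9/2)*(-27) = -243/2 ≈ -121.50)
(H - 25)*11 = (-243/2 - 25)*11 = -293/2*11 = -3223/2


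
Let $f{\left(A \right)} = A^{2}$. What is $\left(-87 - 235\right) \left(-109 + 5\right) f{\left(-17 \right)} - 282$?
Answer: $9677750$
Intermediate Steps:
$\left(-87 - 235\right) \left(-109 + 5\right) f{\left(-17 \right)} - 282 = \left(-87 - 235\right) \left(-109 + 5\right) \left(-17\right)^{2} - 282 = \left(-322\right) \left(-104\right) 289 - 282 = 33488 \cdot 289 - 282 = 9678032 - 282 = 9677750$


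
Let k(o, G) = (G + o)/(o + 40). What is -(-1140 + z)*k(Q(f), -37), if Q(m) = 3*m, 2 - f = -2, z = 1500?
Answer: 2250/13 ≈ 173.08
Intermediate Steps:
f = 4 (f = 2 - 1*(-2) = 2 + 2 = 4)
k(o, G) = (G + o)/(40 + o)
-(-1140 + z)*k(Q(f), -37) = -(-1140 + 1500)*(-37 + 3*4)/(40 + 3*4) = -360*(-37 + 12)/(40 + 12) = -360*-25/52 = -360*(1/52)*(-25) = -360*(-25)/52 = -1*(-2250/13) = 2250/13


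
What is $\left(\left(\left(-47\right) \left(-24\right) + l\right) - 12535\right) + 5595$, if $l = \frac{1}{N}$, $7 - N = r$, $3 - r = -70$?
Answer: $- \frac{383593}{66} \approx -5812.0$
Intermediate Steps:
$r = 73$ ($r = 3 - -70 = 3 + 70 = 73$)
$N = -66$ ($N = 7 - 73 = -66$)
$l = - \frac{1}{66}$ ($l = \frac{1}{-66} = - \frac{1}{66} \approx -0.015152$)
$\left(\left(\left(-47\right) \left(-24\right) + l\right) - 12535\right) + 5595 = \left(\left(\left(-47\right) \left(-24\right) - \frac{1}{66}\right) - 12535\right) + 5595 = \left(\left(1128 - \frac{1}{66}\right) - 12535\right) + 5595 = \left(\frac{74447}{66} - 12535\right) + 5595 = - \frac{752863}{66} + 5595 = - \frac{383593}{66}$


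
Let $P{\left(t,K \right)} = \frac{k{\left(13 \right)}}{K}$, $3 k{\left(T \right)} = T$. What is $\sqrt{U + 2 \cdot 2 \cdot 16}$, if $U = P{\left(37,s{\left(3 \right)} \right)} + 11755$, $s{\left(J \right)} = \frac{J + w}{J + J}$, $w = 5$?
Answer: $\frac{\sqrt{47289}}{2} \approx 108.73$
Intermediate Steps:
$s{\left(J \right)} = \frac{5 + J}{2 J}$ ($s{\left(J \right)} = \frac{J + 5}{J + J} = \frac{5 + J}{2 J}$)
$k{\left(T \right)} = \frac{T}{3}$
$P{\left(t,K \right)} = \frac{13}{3 K}$ ($P{\left(t,K \right)} = \frac{\frac{1}{3} \cdot 13}{K} = \frac{13}{3 K}$)
$U = \frac{47033}{4}$ ($U = \frac{13}{3 \frac{5 + 3}{2 \cdot 3}} + 11755 = \frac{13}{3 \cdot \frac{1}{2} \cdot \frac{1}{3} \cdot 8} + 11755 = \frac{13}{3 \cdot \frac{4}{3}} + 11755 = \frac{13}{3} \cdot \frac{3}{4} + 11755 = \frac{13}{4} + 11755 = \frac{47033}{4} \approx 11758.0$)
$\sqrt{U + 2 \cdot 2 \cdot 16} = \sqrt{\frac{47033}{4} + 2 \cdot 2 \cdot 16} = \sqrt{\frac{47033}{4} + 4 \cdot 16} = \sqrt{\frac{47033}{4} + 64} = \sqrt{\frac{47289}{4}} = \frac{\sqrt{47289}}{2}$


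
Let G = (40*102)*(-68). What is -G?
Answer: 277440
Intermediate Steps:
G = -277440 (G = 4080*(-68) = -277440)
-G = -1*(-277440) = 277440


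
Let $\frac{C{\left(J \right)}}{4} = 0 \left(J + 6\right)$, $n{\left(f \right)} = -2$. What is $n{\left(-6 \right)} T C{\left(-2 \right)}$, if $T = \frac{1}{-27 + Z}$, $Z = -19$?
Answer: $0$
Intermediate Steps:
$C{\left(J \right)} = 0$ ($C{\left(J \right)} = 4 \cdot 0 \left(J + 6\right) = 4 \cdot 0 \left(6 + J\right) = 4 \cdot 0 = 0$)
$T = - \frac{1}{46}$ ($T = \frac{1}{-27 - 19} = \frac{1}{-46} = - \frac{1}{46} \approx -0.021739$)
$n{\left(-6 \right)} T C{\left(-2 \right)} = \left(-2\right) \left(- \frac{1}{46}\right) 0 = \frac{1}{23} \cdot 0 = 0$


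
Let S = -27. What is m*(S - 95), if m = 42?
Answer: -5124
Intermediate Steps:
m*(S - 95) = 42*(-27 - 95) = 42*(-122) = -5124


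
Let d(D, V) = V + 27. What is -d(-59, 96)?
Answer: -123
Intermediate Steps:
d(D, V) = 27 + V
-d(-59, 96) = -(27 + 96) = -1*123 = -123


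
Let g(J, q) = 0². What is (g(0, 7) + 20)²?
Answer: 400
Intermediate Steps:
g(J, q) = 0
(g(0, 7) + 20)² = (0 + 20)² = 20² = 400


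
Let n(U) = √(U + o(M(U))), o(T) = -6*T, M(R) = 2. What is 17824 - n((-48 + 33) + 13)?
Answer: 17824 - I*√14 ≈ 17824.0 - 3.7417*I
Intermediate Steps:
n(U) = √(-12 + U) (n(U) = √(U - 6*2) = √(U - 12) = √(-12 + U))
17824 - n((-48 + 33) + 13) = 17824 - √(-12 + ((-48 + 33) + 13)) = 17824 - √(-12 + (-15 + 13)) = 17824 - √(-12 - 2) = 17824 - √(-14) = 17824 - I*√14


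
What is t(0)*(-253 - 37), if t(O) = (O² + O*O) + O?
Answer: 0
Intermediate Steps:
t(O) = O + 2*O² (t(O) = (O² + O²) + O = 2*O² + O = O + 2*O²)
t(0)*(-253 - 37) = (0*(1 + 2*0))*(-253 - 37) = (0*(1 + 0))*(-290) = (0*1)*(-290) = 0*(-290) = 0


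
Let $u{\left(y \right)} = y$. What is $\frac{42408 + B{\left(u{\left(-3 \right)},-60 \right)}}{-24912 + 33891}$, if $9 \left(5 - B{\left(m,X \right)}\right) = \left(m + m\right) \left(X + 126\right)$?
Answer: $\frac{42457}{8979} \approx 4.7285$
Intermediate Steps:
$B{\left(m,X \right)} = 5 - \frac{2 m \left(126 + X\right)}{9}$ ($B{\left(m,X \right)} = 5 - \frac{\left(m + m\right) \left(X + 126\right)}{9} = 5 - \frac{2 m \left(126 + X\right)}{9}$)
$\frac{42408 + B{\left(u{\left(-3 \right)},-60 \right)}}{-24912 + 33891} = \frac{42408 - \left(-89 + 40\right)}{-24912 + 33891} = \frac{42408 + \left(5 + 84 - 40\right)}{8979} = \left(42408 + 49\right) \frac{1}{8979} = 42457 \cdot \frac{1}{8979} = \frac{42457}{8979}$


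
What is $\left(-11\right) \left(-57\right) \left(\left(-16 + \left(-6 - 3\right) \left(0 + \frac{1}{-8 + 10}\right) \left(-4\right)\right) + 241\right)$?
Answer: $152361$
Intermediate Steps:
$\left(-11\right) \left(-57\right) \left(\left(-16 + \left(-6 - 3\right) \left(0 + \frac{1}{-8 + 10}\right) \left(-4\right)\right) + 241\right) = 627 \left(\left(-16 + - 9 \left(0 + \frac{1}{2}\right) \left(-4\right)\right) + 241\right) = 627 \left(\left(-16 + \left(-9\right) \frac{1}{2} \left(-4\right)\right) + 241\right) = 627 \left(\left(-16 - -18\right) + 241\right) = 627 \left(\left(-16 + 18\right) + 241\right) = 627 \left(2 + 241\right) = 627 \cdot 243 = 152361$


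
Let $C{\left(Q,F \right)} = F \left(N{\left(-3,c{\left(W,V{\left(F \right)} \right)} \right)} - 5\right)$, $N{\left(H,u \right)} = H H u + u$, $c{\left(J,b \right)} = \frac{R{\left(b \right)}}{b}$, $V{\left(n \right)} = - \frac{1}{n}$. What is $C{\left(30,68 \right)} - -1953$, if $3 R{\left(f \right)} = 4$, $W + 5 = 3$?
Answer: $- \frac{180121}{3} \approx -60040.0$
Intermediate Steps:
$W = -2$ ($W = -5 + 3 = -2$)
$R{\left(f \right)} = \frac{4}{3}$ ($R{\left(f \right)} = \frac{1}{3} \cdot 4 = \frac{4}{3}$)
$c{\left(J,b \right)} = \frac{4}{3 b}$
$N{\left(H,u \right)} = u + u H^{2}$ ($N{\left(H,u \right)} = H^{2} u + u = u H^{2} + u = u + u H^{2}$)
$C{\left(Q,F \right)} = F \left(-5 - \frac{40 F}{3}\right)$ ($C{\left(Q,F \right)} = F \left(\frac{4}{3 \left(- \frac{1}{F}\right)} \left(1 + \left(-3\right)^{2}\right) - 5\right) = F \left(\frac{4 \left(- F\right)}{3} \left(1 + 9\right) - 5\right) = F \left(- \frac{4 F}{3} \cdot 10 - 5\right) = F \left(- \frac{40 F}{3} - 5\right) = F \left(-5 - \frac{40 F}{3}\right)$)
$C{\left(30,68 \right)} - -1953 = \frac{5}{3} \cdot 68 \left(-3 - 544\right) - -1953 = \frac{5}{3} \cdot 68 \left(-3 - 544\right) + 1953 = \frac{5}{3} \cdot 68 \left(-547\right) + 1953 = - \frac{185980}{3} + 1953 = - \frac{180121}{3}$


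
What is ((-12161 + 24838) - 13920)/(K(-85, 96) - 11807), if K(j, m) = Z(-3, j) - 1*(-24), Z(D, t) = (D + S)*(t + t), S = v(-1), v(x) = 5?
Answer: 1243/12123 ≈ 0.10253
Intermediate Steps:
S = 5
Z(D, t) = 2*t*(5 + D) (Z(D, t) = (D + 5)*(t + t) = (5 + D)*(2*t) = 2*t*(5 + D))
K(j, m) = 24 + 4*j (K(j, m) = 2*j*(5 - 3) - 1*(-24) = 2*j*2 + 24 = 4*j + 24 = 24 + 4*j)
((-12161 + 24838) - 13920)/(K(-85, 96) - 11807) = ((-12161 + 24838) - 13920)/((24 + 4*(-85)) - 11807) = (12677 - 13920)/((24 - 340) - 11807) = -1243/(-316 - 11807) = -1243/(-12123) = -1243*(-1/12123) = 1243/12123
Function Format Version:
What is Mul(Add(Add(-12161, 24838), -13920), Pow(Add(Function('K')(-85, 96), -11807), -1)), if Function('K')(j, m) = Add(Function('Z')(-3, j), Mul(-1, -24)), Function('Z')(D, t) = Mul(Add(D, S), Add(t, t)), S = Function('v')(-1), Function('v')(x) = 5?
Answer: Rational(1243, 12123) ≈ 0.10253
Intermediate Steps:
S = 5
Function('Z')(D, t) = Mul(2, t, Add(5, D)) (Function('Z')(D, t) = Mul(Add(D, 5), Add(t, t)) = Mul(Add(5, D), Mul(2, t)) = Mul(2, t, Add(5, D)))
Function('K')(j, m) = Add(24, Mul(4, j)) (Function('K')(j, m) = Add(Mul(2, j, Add(5, -3)), Mul(-1, -24)) = Add(Mul(2, j, 2), 24) = Add(Mul(4, j), 24) = Add(24, Mul(4, j)))
Mul(Add(Add(-12161, 24838), -13920), Pow(Add(Function('K')(-85, 96), -11807), -1)) = Mul(Add(Add(-12161, 24838), -13920), Pow(Add(Add(24, Mul(4, -85)), -11807), -1)) = Mul(Add(12677, -13920), Pow(Add(Add(24, -340), -11807), -1)) = Mul(-1243, Pow(Add(-316, -11807), -1)) = Mul(-1243, Pow(-12123, -1)) = Mul(-1243, Rational(-1, 12123)) = Rational(1243, 12123)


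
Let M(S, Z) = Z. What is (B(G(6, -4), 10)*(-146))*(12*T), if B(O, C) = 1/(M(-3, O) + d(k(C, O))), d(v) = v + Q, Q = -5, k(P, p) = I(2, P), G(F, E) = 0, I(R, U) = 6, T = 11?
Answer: -19272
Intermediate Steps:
k(P, p) = 6
d(v) = -5 + v (d(v) = v - 5 = -5 + v)
B(O, C) = 1/(1 + O) (B(O, C) = 1/(O + (-5 + 6)) = 1/(O + 1) = 1/(1 + O))
(B(G(6, -4), 10)*(-146))*(12*T) = (-146/(1 + 0))*(12*11) = (-146/1)*132 = (1*(-146))*132 = -146*132 = -19272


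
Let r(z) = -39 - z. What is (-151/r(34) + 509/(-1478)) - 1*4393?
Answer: -473792321/107894 ≈ -4391.3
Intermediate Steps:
(-151/r(34) + 509/(-1478)) - 1*4393 = (-151/(-39 - 1*34) + 509/(-1478)) - 1*4393 = (-151/(-39 - 34) + 509*(-1/1478)) - 4393 = (-151/(-73) - 509/1478) - 4393 = (-151*(-1/73) - 509/1478) - 4393 = (151/73 - 509/1478) - 4393 = 186021/107894 - 4393 = -473792321/107894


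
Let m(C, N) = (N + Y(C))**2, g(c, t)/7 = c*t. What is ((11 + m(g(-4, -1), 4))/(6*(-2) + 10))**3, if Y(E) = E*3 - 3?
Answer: -47359345032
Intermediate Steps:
Y(E) = -3 + 3*E (Y(E) = 3*E - 3 = -3 + 3*E)
g(c, t) = 7*c*t (g(c, t) = 7*(c*t) = 7*c*t)
m(C, N) = (-3 + N + 3*C)**2 (m(C, N) = (N + (-3 + 3*C))**2 = (-3 + N + 3*C)**2)
((11 + m(g(-4, -1), 4))/(6*(-2) + 10))**3 = ((11 + (-3 + 4 + 3*(7*(-4)*(-1)))**2)/(6*(-2) + 10))**3 = ((11 + (-3 + 4 + 3*28)**2)/(-12 + 10))**3 = ((11 + (-3 + 4 + 84)**2)/(-2))**3 = ((11 + 85**2)*(-1/2))**3 = ((11 + 7225)*(-1/2))**3 = (7236*(-1/2))**3 = (-3618)**3 = -47359345032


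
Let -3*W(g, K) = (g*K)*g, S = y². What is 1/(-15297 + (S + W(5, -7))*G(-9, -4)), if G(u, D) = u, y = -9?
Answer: -1/16551 ≈ -6.0419e-5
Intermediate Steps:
S = 81 (S = (-9)² = 81)
W(g, K) = -K*g²/3 (W(g, K) = -g*K*g/3 = -K*g*g/3 = -K*g²/3)
1/(-15297 + (S + W(5, -7))*G(-9, -4)) = 1/(-15297 + (81 - ⅓*(-7)*5²)*(-9)) = 1/(-15297 + (81 - ⅓*(-7)*25)*(-9)) = 1/(-15297 + (81 + 175/3)*(-9)) = 1/(-15297 + (418/3)*(-9)) = 1/(-15297 - 1254) = 1/(-16551) = -1/16551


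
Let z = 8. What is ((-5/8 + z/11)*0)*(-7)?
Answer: 0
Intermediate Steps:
((-5/8 + z/11)*0)*(-7) = ((-5/8 + 8/11)*0)*(-7) = ((9/88)*0)*(-7) = 0*(-7) = 0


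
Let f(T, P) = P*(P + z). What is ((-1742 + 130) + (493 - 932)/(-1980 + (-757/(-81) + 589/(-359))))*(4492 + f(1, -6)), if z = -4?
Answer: -210391729155836/28676183 ≈ -7.3368e+6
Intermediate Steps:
f(T, P) = P*(-4 + P) (f(T, P) = P*(P - 4) = P*(-4 + P))
((-1742 + 130) + (493 - 932)/(-1980 + (-757/(-81) + 589/(-359))))*(4492 + f(1, -6)) = ((-1742 + 130) + (493 - 932)/(-1980 + (-757/(-81) + 589/(-359))))*(4492 - 6*(-4 - 6)) = (-1612 - 439/(-1980 + (-757*(-1/81) + 589*(-1/359))))*(4492 - 6*(-10)) = (-1612 - 439/(-1980 + (757/81 - 589/359)))*(4492 + 60) = (-1612 - 439/(-1980 + 224054/29079))*4552 = (-1612 - 439/(-57352366/29079))*4552 = (-1612 - 439*(-29079/57352366))*4552 = (-1612 + 12765681/57352366)*4552 = -92439248311/57352366*4552 = -210391729155836/28676183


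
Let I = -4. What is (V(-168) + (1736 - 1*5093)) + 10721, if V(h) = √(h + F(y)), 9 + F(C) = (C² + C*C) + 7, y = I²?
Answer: 7364 + 3*√38 ≈ 7382.5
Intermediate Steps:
y = 16 (y = (-4)² = 16)
F(C) = -2 + 2*C² (F(C) = -9 + ((C² + C*C) + 7) = -9 + ((C² + C²) + 7) = -9 + (2*C² + 7) = -9 + (7 + 2*C²) = -2 + 2*C²)
V(h) = √(510 + h) (V(h) = √(h + (-2 + 2*16²)) = √(h + (-2 + 2*256)) = √(h + (-2 + 512)) = √(h + 510) = √(510 + h))
(V(-168) + (1736 - 1*5093)) + 10721 = (√(510 - 168) + (1736 - 1*5093)) + 10721 = (√342 + (1736 - 5093)) + 10721 = (3*√38 - 3357) + 10721 = (-3357 + 3*√38) + 10721 = 7364 + 3*√38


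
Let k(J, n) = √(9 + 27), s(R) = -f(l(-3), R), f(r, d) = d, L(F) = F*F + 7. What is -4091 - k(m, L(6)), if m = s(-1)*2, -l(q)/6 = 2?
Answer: -4097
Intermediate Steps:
l(q) = -12 (l(q) = -6*2 = -12)
L(F) = 7 + F² (L(F) = F² + 7 = 7 + F²)
s(R) = -R
m = 2 (m = -1*(-1)*2 = 1*2 = 2)
k(J, n) = 6 (k(J, n) = √36 = 6)
-4091 - k(m, L(6)) = -4091 - 1*6 = -4091 - 6 = -4097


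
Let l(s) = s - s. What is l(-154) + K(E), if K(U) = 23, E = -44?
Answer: 23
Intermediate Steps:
l(s) = 0
l(-154) + K(E) = 0 + 23 = 23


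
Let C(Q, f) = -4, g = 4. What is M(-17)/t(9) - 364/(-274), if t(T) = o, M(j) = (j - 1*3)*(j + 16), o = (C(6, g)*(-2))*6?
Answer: 2869/1644 ≈ 1.7451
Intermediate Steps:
o = 48 (o = -4*(-2)*6 = 8*6 = 48)
M(j) = (-3 + j)*(16 + j) (M(j) = (j - 3)*(16 + j) = (-3 + j)*(16 + j))
t(T) = 48
M(-17)/t(9) - 364/(-274) = (-48 + (-17)**2 + 13*(-17))/48 - 364/(-274) = (-48 + 289 - 221)*(1/48) - 364*(-1/274) = 20*(1/48) + 182/137 = 5/12 + 182/137 = 2869/1644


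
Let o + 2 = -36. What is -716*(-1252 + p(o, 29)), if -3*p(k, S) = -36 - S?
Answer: 2642756/3 ≈ 8.8092e+5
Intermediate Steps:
o = -38 (o = -2 - 36 = -38)
p(k, S) = 12 + S/3 (p(k, S) = -(-36 - S)/3 = 12 + S/3)
-716*(-1252 + p(o, 29)) = -716*(-1252 + (12 + (⅓)*29)) = -716*(-1252 + (12 + 29/3)) = -716*(-1252 + 65/3) = -716*(-3691/3) = 2642756/3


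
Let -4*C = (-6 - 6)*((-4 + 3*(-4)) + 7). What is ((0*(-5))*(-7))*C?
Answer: 0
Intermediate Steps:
C = -27 (C = -(-6 - 6)*((-4 + 3*(-4)) + 7)/4 = -(-3)*((-4 - 12) + 7) = -(-3)*(-16 + 7) = -(-3)*(-9) = -¼*108 = -27)
((0*(-5))*(-7))*C = ((0*(-5))*(-7))*(-27) = (0*(-7))*(-27) = 0*(-27) = 0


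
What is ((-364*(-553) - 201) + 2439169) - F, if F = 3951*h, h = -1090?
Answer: 6946850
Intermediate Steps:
F = -4306590 (F = 3951*(-1090) = -4306590)
((-364*(-553) - 201) + 2439169) - F = ((-364*(-553) - 201) + 2439169) - 1*(-4306590) = ((201292 - 201) + 2439169) + 4306590 = (201091 + 2439169) + 4306590 = 2640260 + 4306590 = 6946850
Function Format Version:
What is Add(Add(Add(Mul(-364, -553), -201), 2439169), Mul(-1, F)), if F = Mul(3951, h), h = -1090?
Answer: 6946850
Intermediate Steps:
F = -4306590 (F = Mul(3951, -1090) = -4306590)
Add(Add(Add(Mul(-364, -553), -201), 2439169), Mul(-1, F)) = Add(Add(Add(Mul(-364, -553), -201), 2439169), Mul(-1, -4306590)) = Add(Add(Add(201292, -201), 2439169), 4306590) = Add(Add(201091, 2439169), 4306590) = Add(2640260, 4306590) = 6946850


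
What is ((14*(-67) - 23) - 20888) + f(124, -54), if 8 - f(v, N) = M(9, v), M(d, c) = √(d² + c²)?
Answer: -21841 - √15457 ≈ -21965.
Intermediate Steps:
M(d, c) = √(c² + d²)
f(v, N) = 8 - √(81 + v²) (f(v, N) = 8 - √(v² + 9²) = 8 - √(v² + 81) = 8 - √(81 + v²))
((14*(-67) - 23) - 20888) + f(124, -54) = ((14*(-67) - 23) - 20888) + (8 - √(81 + 124²)) = ((-938 - 23) - 20888) + (8 - √(81 + 15376)) = (-961 - 20888) + (8 - √15457) = -21849 + (8 - √15457) = -21841 - √15457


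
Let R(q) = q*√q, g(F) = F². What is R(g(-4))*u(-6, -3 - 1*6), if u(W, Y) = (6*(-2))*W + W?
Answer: 4224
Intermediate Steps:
u(W, Y) = -11*W (u(W, Y) = -12*W + W = -11*W)
R(q) = q^(3/2)
R(g(-4))*u(-6, -3 - 1*6) = ((-4)²)^(3/2)*(-11*(-6)) = 16^(3/2)*66 = 64*66 = 4224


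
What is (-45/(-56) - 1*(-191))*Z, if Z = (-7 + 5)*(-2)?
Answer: 10741/14 ≈ 767.21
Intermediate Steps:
Z = 4 (Z = -2*(-2) = 4)
(-45/(-56) - 1*(-191))*Z = (-45/(-56) - 1*(-191))*4 = (-45*(-1/56) + 191)*4 = (45/56 + 191)*4 = (10741/56)*4 = 10741/14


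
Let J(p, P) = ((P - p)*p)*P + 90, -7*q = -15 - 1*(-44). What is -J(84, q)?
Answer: -215346/7 ≈ -30764.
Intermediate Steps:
q = -29/7 (q = -(-15 - 1*(-44))/7 = -(-15 + 44)/7 = -⅐*29 = -29/7 ≈ -4.1429)
J(p, P) = 90 + P*p*(P - p) (J(p, P) = (p*(P - p))*P + 90 = P*p*(P - p) + 90 = 90 + P*p*(P - p))
-J(84, q) = -(90 + 84*(-29/7)² - 1*(-29/7)*84²) = -(90 + 84*(841/49) - 1*(-29/7)*7056) = -(90 + 10092/7 + 29232) = -1*215346/7 = -215346/7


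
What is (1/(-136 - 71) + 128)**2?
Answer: 701985025/42849 ≈ 16383.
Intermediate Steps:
(1/(-136 - 71) + 128)**2 = (1/(-207) + 128)**2 = (-1/207 + 128)**2 = (26495/207)**2 = 701985025/42849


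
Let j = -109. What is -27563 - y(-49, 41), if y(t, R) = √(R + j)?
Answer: -27563 - 2*I*√17 ≈ -27563.0 - 8.2462*I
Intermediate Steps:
y(t, R) = √(-109 + R) (y(t, R) = √(R - 109) = √(-109 + R))
-27563 - y(-49, 41) = -27563 - √(-109 + 41) = -27563 - √(-68) = -27563 - 2*I*√17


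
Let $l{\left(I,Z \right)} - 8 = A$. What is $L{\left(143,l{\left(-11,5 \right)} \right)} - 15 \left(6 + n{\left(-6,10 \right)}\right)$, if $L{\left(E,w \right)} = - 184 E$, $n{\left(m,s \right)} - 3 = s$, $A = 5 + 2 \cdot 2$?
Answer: $-26597$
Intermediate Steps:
$A = 9$ ($A = 5 + 4 = 9$)
$n{\left(m,s \right)} = 3 + s$
$l{\left(I,Z \right)} = 17$ ($l{\left(I,Z \right)} = 8 + 9 = 17$)
$L{\left(143,l{\left(-11,5 \right)} \right)} - 15 \left(6 + n{\left(-6,10 \right)}\right) = \left(-184\right) 143 - 15 \left(6 + \left(3 + 10\right)\right) = -26312 - 15 \left(6 + 13\right) = -26312 - 285 = -26597$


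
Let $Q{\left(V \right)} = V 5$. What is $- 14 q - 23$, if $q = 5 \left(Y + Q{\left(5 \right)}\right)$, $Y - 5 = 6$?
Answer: $-2543$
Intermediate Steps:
$Y = 11$ ($Y = 5 + 6 = 11$)
$Q{\left(V \right)} = 5 V$
$q = 180$ ($q = 5 \left(11 + 5 \cdot 5\right) = 5 \left(11 + 25\right) = 5 \cdot 36 = 180$)
$- 14 q - 23 = \left(-14\right) 180 - 23 = -2520 - 23 = -2543$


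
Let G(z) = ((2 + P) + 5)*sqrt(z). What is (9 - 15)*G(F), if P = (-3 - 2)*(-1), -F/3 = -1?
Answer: -72*sqrt(3) ≈ -124.71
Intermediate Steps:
F = 3 (F = -3*(-1) = 3)
P = 5 (P = -5*(-1) = 5)
G(z) = 12*sqrt(z) (G(z) = ((2 + 5) + 5)*sqrt(z) = (7 + 5)*sqrt(z) = 12*sqrt(z))
(9 - 15)*G(F) = (9 - 15)*(12*sqrt(3)) = -72*sqrt(3)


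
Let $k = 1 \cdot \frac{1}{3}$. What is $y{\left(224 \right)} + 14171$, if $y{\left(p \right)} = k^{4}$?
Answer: $\frac{1147852}{81} \approx 14171.0$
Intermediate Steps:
$k = \frac{1}{3}$ ($k = 1 \cdot \frac{1}{3} = \frac{1}{3} \approx 0.33333$)
$y{\left(p \right)} = \frac{1}{81}$ ($y{\left(p \right)} = \left(\frac{1}{3}\right)^{4} = \frac{1}{81}$)
$y{\left(224 \right)} + 14171 = \frac{1}{81} + 14171 = \frac{1147852}{81}$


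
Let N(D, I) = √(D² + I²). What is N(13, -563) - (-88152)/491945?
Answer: 88152/491945 + √317138 ≈ 563.33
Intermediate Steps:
N(13, -563) - (-88152)/491945 = √(13² + (-563)²) - (-88152)/491945 = √(169 + 316969) - (-88152)/491945 = √317138 - 1*(-88152/491945) = √317138 + 88152/491945 = 88152/491945 + √317138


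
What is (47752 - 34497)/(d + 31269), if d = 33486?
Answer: 2651/12951 ≈ 0.20469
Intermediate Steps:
(47752 - 34497)/(d + 31269) = (47752 - 34497)/(33486 + 31269) = 13255/64755 = 13255*(1/64755) = 2651/12951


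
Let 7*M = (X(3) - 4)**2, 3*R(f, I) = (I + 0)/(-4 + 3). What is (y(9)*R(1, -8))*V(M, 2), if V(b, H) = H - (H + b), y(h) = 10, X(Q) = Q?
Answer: -80/21 ≈ -3.8095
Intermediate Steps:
R(f, I) = -I/3 (R(f, I) = ((I + 0)/(-4 + 3))/3 = (I/(-1))/3 = (I*(-1))/3 = (-I)/3 = -I/3)
M = 1/7 (M = (3 - 4)**2/7 = (1/7)*(-1)**2 = (1/7)*1 = 1/7 ≈ 0.14286)
V(b, H) = -b (V(b, H) = H + (-H - b) = -b)
(y(9)*R(1, -8))*V(M, 2) = (10*(-1/3*(-8)))*(-1*1/7) = (10*(8/3))*(-1/7) = (80/3)*(-1/7) = -80/21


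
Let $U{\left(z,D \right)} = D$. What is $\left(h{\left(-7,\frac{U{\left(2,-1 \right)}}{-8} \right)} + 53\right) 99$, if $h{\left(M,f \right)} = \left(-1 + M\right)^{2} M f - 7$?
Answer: $-990$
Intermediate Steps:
$h{\left(M,f \right)} = -7 + M f \left(-1 + M\right)^{2}$ ($h{\left(M,f \right)} = M \left(-1 + M\right)^{2} f - 7 = M f \left(-1 + M\right)^{2} - 7 = -7 + M f \left(-1 + M\right)^{2}$)
$\left(h{\left(-7,\frac{U{\left(2,-1 \right)}}{-8} \right)} + 53\right) 99 = \left(\left(-7 - 7 \left(- \frac{1}{-8}\right) \left(-1 - 7\right)^{2}\right) + 53\right) 99 = \left(\left(-7 - 7 \left(\left(-1\right) \left(- \frac{1}{8}\right)\right) \left(-8\right)^{2}\right) + 53\right) 99 = \left(\left(-7 - \frac{7}{8} \cdot 64\right) + 53\right) 99 = \left(\left(-7 - 56\right) + 53\right) 99 = \left(-63 + 53\right) 99 = \left(-10\right) 99 = -990$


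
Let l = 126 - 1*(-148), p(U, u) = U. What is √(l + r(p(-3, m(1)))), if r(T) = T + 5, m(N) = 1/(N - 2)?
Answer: 2*√69 ≈ 16.613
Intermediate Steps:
m(N) = 1/(-2 + N)
r(T) = 5 + T
l = 274 (l = 126 + 148 = 274)
√(l + r(p(-3, m(1)))) = √(274 + (5 - 3)) = √(274 + 2) = √276 = 2*√69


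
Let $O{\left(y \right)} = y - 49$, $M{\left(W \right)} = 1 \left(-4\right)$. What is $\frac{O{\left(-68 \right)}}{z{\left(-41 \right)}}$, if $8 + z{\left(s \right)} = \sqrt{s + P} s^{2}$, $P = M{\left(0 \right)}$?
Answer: $\frac{936}{127159309} + \frac{590031 i \sqrt{5}}{127159309} \approx 7.3608 \cdot 10^{-6} + 0.010376 i$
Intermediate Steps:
$M{\left(W \right)} = -4$
$O{\left(y \right)} = -49 + y$ ($O{\left(y \right)} = y - 49 = -49 + y$)
$P = -4$
$z{\left(s \right)} = -8 + s^{2} \sqrt{-4 + s}$ ($z{\left(s \right)} = -8 + \sqrt{s - 4} s^{2} = -8 + \sqrt{-4 + s} s^{2} = -8 + s^{2} \sqrt{-4 + s}$)
$\frac{O{\left(-68 \right)}}{z{\left(-41 \right)}} = \frac{-49 - 68}{-8 + \left(-41\right)^{2} \sqrt{-4 - 41}} = - \frac{117}{-8 + 1681 \sqrt{-45}} = - \frac{117}{-8 + 1681 \cdot 3 i \sqrt{5}} = - \frac{117}{-8 + 5043 i \sqrt{5}}$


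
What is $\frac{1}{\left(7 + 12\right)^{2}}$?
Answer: $\frac{1}{361} \approx 0.0027701$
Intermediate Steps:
$\frac{1}{\left(7 + 12\right)^{2}} = \frac{1}{19^{2}} = \frac{1}{361}$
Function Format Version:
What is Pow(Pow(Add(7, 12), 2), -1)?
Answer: Rational(1, 361) ≈ 0.0027701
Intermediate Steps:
Pow(Pow(Add(7, 12), 2), -1) = Pow(Pow(19, 2), -1) = Pow(361, -1) = Rational(1, 361)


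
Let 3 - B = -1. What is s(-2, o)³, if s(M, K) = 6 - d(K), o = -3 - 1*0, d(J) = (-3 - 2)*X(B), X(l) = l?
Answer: 17576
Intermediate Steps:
B = 4 (B = 3 - 1*(-1) = 3 + 1 = 4)
d(J) = -20 (d(J) = (-3 - 2)*4 = -5*4 = -20)
o = -3 (o = -3 + 0 = -3)
s(M, K) = 26 (s(M, K) = 6 - 1*(-20) = 6 + 20 = 26)
s(-2, o)³ = 26³ = 17576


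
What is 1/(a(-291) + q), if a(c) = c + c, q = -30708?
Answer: -1/31290 ≈ -3.1959e-5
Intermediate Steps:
a(c) = 2*c
1/(a(-291) + q) = 1/(2*(-291) - 30708) = 1/(-582 - 30708) = 1/(-31290) = -1/31290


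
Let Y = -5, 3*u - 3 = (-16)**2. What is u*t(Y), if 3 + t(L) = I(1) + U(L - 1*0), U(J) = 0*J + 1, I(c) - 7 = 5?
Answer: 2590/3 ≈ 863.33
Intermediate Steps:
I(c) = 12 (I(c) = 7 + 5 = 12)
u = 259/3 (u = 1 + (1/3)*(-16)**2 = 1 + (1/3)*256 = 1 + 256/3 = 259/3 ≈ 86.333)
U(J) = 1 (U(J) = 0 + 1 = 1)
t(L) = 10 (t(L) = -3 + (12 + 1) = -3 + 13 = 10)
u*t(Y) = (259/3)*10 = 2590/3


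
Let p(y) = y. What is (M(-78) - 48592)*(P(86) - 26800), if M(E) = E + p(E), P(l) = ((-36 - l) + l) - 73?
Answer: 1311759932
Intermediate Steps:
P(l) = -109 (P(l) = -36 - 73 = -109)
M(E) = 2*E (M(E) = E + E = 2*E)
(M(-78) - 48592)*(P(86) - 26800) = (2*(-78) - 48592)*(-109 - 26800) = (-156 - 48592)*(-26909) = -48748*(-26909) = 1311759932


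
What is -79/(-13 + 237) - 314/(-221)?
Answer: 52877/49504 ≈ 1.0681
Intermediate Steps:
-79/(-13 + 237) - 314/(-221) = -79/224 - 314*(-1/221) = -79*1/224 + 314/221 = -79/224 + 314/221 = 52877/49504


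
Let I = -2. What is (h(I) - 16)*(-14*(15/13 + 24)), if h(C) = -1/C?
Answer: 70959/13 ≈ 5458.4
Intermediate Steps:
(h(I) - 16)*(-14*(15/13 + 24)) = (-1/(-2) - 16)*(-14*(15/13 + 24)) = (-1*(-1/2) - 16)*(-14*(15*(1/13) + 24)) = (1/2 - 16)*(-14*(15/13 + 24)) = -(-217)*327/13 = -31/2*(-4578/13) = 70959/13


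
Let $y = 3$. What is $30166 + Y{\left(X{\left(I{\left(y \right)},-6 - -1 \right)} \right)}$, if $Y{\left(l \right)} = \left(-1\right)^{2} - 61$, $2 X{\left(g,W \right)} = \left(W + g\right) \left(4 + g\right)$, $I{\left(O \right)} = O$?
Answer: $30106$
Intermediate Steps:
$X{\left(g,W \right)} = \frac{\left(4 + g\right) \left(W + g\right)}{2}$ ($X{\left(g,W \right)} = \frac{\left(W + g\right) \left(4 + g\right)}{2} = \frac{\left(4 + g\right) \left(W + g\right)}{2}$)
$Y{\left(l \right)} = -60$ ($Y{\left(l \right)} = 1 - 61 = -60$)
$30166 + Y{\left(X{\left(I{\left(y \right)},-6 - -1 \right)} \right)} = 30166 - 60 = 30106$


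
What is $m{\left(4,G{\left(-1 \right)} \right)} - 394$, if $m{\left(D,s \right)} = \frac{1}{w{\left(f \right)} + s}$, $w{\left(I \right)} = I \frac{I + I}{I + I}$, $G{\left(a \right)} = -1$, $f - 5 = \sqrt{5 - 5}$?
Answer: $- \frac{1575}{4} \approx -393.75$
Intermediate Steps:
$f = 5$ ($f = 5 + \sqrt{5 - 5} = 5 + \sqrt{0} = 5 + 0 = 5$)
$w{\left(I \right)} = I$ ($w{\left(I \right)} = I \frac{2 I}{2 I} = I 2 I \frac{1}{2 I} = I 1 = I$)
$m{\left(D,s \right)} = \frac{1}{5 + s}$
$m{\left(4,G{\left(-1 \right)} \right)} - 394 = \frac{1}{5 - 1} - 394 = \frac{1}{4} - 394 = - \frac{1575}{4}$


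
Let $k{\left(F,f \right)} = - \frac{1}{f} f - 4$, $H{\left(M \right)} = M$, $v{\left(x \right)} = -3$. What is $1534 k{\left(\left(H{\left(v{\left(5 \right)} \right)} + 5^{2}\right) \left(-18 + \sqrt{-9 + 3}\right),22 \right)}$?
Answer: $-7670$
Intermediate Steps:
$k{\left(F,f \right)} = -5$ ($k{\left(F,f \right)} = -1 - 4 = -5$)
$1534 k{\left(\left(H{\left(v{\left(5 \right)} \right)} + 5^{2}\right) \left(-18 + \sqrt{-9 + 3}\right),22 \right)} = 1534 \left(-5\right) = -7670$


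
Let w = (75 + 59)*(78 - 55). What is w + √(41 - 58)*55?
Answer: 3082 + 55*I*√17 ≈ 3082.0 + 226.77*I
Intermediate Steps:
w = 3082 (w = 134*23 = 3082)
w + √(41 - 58)*55 = 3082 + √(41 - 58)*55 = 3082 + √(-17)*55 = 3082 + (I*√17)*55 = 3082 + 55*I*√17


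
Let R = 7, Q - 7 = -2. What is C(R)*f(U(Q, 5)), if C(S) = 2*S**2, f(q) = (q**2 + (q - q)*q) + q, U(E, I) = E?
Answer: 2940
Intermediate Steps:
Q = 5 (Q = 7 - 2 = 5)
f(q) = q + q**2 (f(q) = (q**2 + 0*q) + q = (q**2 + 0) + q = q**2 + q = q + q**2)
C(R)*f(U(Q, 5)) = (2*7**2)*(5*(1 + 5)) = (2*49)*(5*6) = 98*30 = 2940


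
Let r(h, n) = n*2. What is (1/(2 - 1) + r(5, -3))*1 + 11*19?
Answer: 204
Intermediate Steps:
r(h, n) = 2*n
(1/(2 - 1) + r(5, -3))*1 + 11*19 = (1/(2 - 1) + 2*(-3))*1 + 11*19 = (1/1 - 6)*1 + 209 = (1 - 6)*1 + 209 = -5*1 + 209 = -5 + 209 = 204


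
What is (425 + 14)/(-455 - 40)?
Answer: -439/495 ≈ -0.88687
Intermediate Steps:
(425 + 14)/(-455 - 40) = 439/(-495) = 439*(-1/495) = -439/495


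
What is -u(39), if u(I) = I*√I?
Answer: -39*√39 ≈ -243.55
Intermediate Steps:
u(I) = I^(3/2)
-u(39) = -39^(3/2) = -39*√39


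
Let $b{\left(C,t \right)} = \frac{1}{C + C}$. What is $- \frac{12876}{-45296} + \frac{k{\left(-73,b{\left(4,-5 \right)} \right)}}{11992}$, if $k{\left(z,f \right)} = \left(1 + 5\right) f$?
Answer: $\frac{38610741}{135797408} \approx 0.28433$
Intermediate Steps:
$b{\left(C,t \right)} = \frac{1}{2 C}$
$k{\left(z,f \right)} = 6 f$
$- \frac{12876}{-45296} + \frac{k{\left(-73,b{\left(4,-5 \right)} \right)}}{11992} = - \frac{12876}{-45296} + \frac{6 \frac{1}{2 \cdot 4}}{11992} = \left(-12876\right) \left(- \frac{1}{45296}\right) + 6 \cdot \frac{1}{2} \cdot \frac{1}{4} \cdot \frac{1}{11992} = \frac{3219}{11324} + 6 \cdot \frac{1}{8} \cdot \frac{1}{11992} = \frac{3219}{11324} + \frac{3}{4} \cdot \frac{1}{11992} = \frac{3219}{11324} + \frac{3}{47968} = \frac{38610741}{135797408}$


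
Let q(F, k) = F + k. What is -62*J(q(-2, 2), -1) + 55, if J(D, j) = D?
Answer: 55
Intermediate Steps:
-62*J(q(-2, 2), -1) + 55 = -62*(-2 + 2) + 55 = -62*0 + 55 = 0 + 55 = 55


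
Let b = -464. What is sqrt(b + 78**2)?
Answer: 2*sqrt(1405) ≈ 74.967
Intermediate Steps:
sqrt(b + 78**2) = sqrt(-464 + 78**2) = sqrt(-464 + 6084) = sqrt(5620) = 2*sqrt(1405)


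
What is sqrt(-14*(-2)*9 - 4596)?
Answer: 2*I*sqrt(1086) ≈ 65.909*I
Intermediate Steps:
sqrt(-14*(-2)*9 - 4596) = sqrt(28*9 - 4596) = sqrt(252 - 4596) = sqrt(-4344) = 2*I*sqrt(1086)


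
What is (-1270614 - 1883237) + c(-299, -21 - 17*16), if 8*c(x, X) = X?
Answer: -25231101/8 ≈ -3.1539e+6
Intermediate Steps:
c(x, X) = X/8
(-1270614 - 1883237) + c(-299, -21 - 17*16) = (-1270614 - 1883237) + (-21 - 17*16)/8 = -3153851 + (-21 - 272)/8 = -3153851 + (1/8)*(-293) = -3153851 - 293/8 = -25231101/8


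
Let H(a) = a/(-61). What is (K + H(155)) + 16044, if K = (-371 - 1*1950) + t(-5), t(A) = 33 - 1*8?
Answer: 838473/61 ≈ 13745.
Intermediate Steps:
t(A) = 25 (t(A) = 33 - 8 = 25)
H(a) = -a/61 (H(a) = a*(-1/61) = -a/61)
K = -2296 (K = (-371 - 1*1950) + 25 = (-371 - 1950) + 25 = -2321 + 25 = -2296)
(K + H(155)) + 16044 = (-2296 - 1/61*155) + 16044 = (-2296 - 155/61) + 16044 = -140211/61 + 16044 = 838473/61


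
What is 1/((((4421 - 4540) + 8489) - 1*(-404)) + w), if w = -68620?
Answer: -1/59846 ≈ -1.6710e-5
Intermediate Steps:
1/((((4421 - 4540) + 8489) - 1*(-404)) + w) = 1/((((4421 - 4540) + 8489) - 1*(-404)) - 68620) = 1/(((-119 + 8489) + 404) - 68620) = 1/((8370 + 404) - 68620) = 1/(8774 - 68620) = 1/(-59846) = -1/59846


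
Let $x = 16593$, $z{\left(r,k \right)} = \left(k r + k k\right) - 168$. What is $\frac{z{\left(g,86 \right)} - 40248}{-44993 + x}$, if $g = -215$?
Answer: $\frac{5151}{2840} \approx 1.8137$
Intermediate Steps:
$z{\left(r,k \right)} = -168 + k^{2} + k r$ ($z{\left(r,k \right)} = \left(k r + k^{2}\right) - 168 = \left(k^{2} + k r\right) - 168 = -168 + k^{2} + k r$)
$\frac{z{\left(g,86 \right)} - 40248}{-44993 + x} = \frac{\left(-168 + 86^{2} + 86 \left(-215\right)\right) - 40248}{-44993 + 16593} = \frac{\left(-168 + 7396 - 18490\right) - 40248}{-28400} = \left(-11262 - 40248\right) \left(- \frac{1}{28400}\right) = \left(-51510\right) \left(- \frac{1}{28400}\right) = \frac{5151}{2840}$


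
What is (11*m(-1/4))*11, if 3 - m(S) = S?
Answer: 1573/4 ≈ 393.25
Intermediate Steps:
m(S) = 3 - S
(11*m(-1/4))*11 = (11*(3 - (-1)/4))*11 = (11*(3 - 1*(-¼)))*11 = (11*(3 + ¼))*11 = (11*(13/4))*11 = (143/4)*11 = 1573/4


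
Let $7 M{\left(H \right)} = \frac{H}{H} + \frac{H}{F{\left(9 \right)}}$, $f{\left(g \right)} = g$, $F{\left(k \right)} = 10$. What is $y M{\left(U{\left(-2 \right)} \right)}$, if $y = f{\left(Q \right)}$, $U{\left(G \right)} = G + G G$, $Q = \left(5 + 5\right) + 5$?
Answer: $\frac{18}{7} \approx 2.5714$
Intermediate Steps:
$Q = 15$ ($Q = 10 + 5 = 15$)
$U{\left(G \right)} = G + G^{2}$
$y = 15$
$M{\left(H \right)} = \frac{1}{7} + \frac{H}{70}$ ($M{\left(H \right)} = \frac{\frac{H}{H} + \frac{H}{10}}{7} = \frac{1 + H \frac{1}{10}}{7} = \frac{1 + \frac{H}{10}}{7} = \frac{1}{7} + \frac{H}{70}$)
$y M{\left(U{\left(-2 \right)} \right)} = 15 \left(\frac{1}{7} + \frac{\left(-2\right) \left(1 - 2\right)}{70}\right) = 15 \left(\frac{1}{7} + \frac{\left(-2\right) \left(-1\right)}{70}\right) = 15 \left(\frac{1}{7} + \frac{1}{70} \cdot 2\right) = 15 \left(\frac{1}{7} + \frac{1}{35}\right) = 15 \cdot \frac{6}{35} = \frac{18}{7}$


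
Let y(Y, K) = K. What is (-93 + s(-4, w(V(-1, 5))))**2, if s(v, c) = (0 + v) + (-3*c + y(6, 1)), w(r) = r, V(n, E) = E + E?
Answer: 15876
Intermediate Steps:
V(n, E) = 2*E
s(v, c) = 1 + v - 3*c (s(v, c) = (0 + v) + (-3*c + 1) = v + (1 - 3*c) = 1 + v - 3*c)
(-93 + s(-4, w(V(-1, 5))))**2 = (-93 + (1 - 4 - 6*5))**2 = (-93 + (1 - 4 - 3*10))**2 = (-93 + (1 - 4 - 30))**2 = (-93 - 33)**2 = (-126)**2 = 15876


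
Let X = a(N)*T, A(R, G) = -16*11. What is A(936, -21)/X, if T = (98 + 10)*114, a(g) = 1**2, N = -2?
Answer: -22/1539 ≈ -0.014295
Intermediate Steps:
A(R, G) = -176
a(g) = 1
T = 12312 (T = 108*114 = 12312)
X = 12312 (X = 1*12312 = 12312)
A(936, -21)/X = -176/12312 = -176*1/12312 = -22/1539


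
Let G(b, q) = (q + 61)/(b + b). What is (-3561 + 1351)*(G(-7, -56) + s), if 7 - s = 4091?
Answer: 63185005/7 ≈ 9.0264e+6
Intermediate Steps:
s = -4084 (s = 7 - 1*4091 = 7 - 4091 = -4084)
G(b, q) = (61 + q)/(2*b) (G(b, q) = (61 + q)/((2*b)) = (61 + q)*(1/(2*b)) = (61 + q)/(2*b))
(-3561 + 1351)*(G(-7, -56) + s) = (-3561 + 1351)*((½)*(61 - 56)/(-7) - 4084) = -2210*((½)*(-⅐)*5 - 4084) = -2210*(-5/14 - 4084) = -2210*(-57181/14) = 63185005/7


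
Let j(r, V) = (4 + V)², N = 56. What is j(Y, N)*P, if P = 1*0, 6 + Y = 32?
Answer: 0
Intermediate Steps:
Y = 26 (Y = -6 + 32 = 26)
P = 0
j(Y, N)*P = (4 + 56)²*0 = 60²*0 = 3600*0 = 0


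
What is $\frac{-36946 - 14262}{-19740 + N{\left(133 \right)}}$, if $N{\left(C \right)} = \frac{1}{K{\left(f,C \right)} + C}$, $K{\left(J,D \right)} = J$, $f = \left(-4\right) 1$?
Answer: $\frac{6605832}{2546459} \approx 2.5941$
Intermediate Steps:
$f = -4$
$N{\left(C \right)} = \frac{1}{-4 + C}$
$\frac{-36946 - 14262}{-19740 + N{\left(133 \right)}} = \frac{-36946 - 14262}{-19740 + \frac{1}{-4 + 133}} = - \frac{51208}{-19740 + \frac{1}{129}} = - \frac{51208}{- \frac{2546459}{129}} = \left(-51208\right) \left(- \frac{129}{2546459}\right) = \frac{6605832}{2546459}$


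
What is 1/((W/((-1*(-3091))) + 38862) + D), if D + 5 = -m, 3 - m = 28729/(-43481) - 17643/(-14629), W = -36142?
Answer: 1966134249959/76370262956650550 ≈ 2.5745e-5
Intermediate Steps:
m = 1561391905/636083549 (m = 3 - (28729/(-43481) - 17643/(-14629)) = 3 - (28729*(-1/43481) - 17643*(-1/14629)) = 3 - (-28729/43481 + 17643/14629) = 3 - 1*346858742/636083549 = 3 - 346858742/636083549 = 1561391905/636083549 ≈ 2.4547)
D = -4741809650/636083549 (D = -5 - 1*1561391905/636083549 = -5 - 1561391905/636083549 = -4741809650/636083549 ≈ -7.4547)
1/((W/((-1*(-3091))) + 38862) + D) = 1/((-36142/((-1*(-3091))) + 38862) - 4741809650/636083549) = 1/((-36142/3091 + 38862) - 4741809650/636083549) = 1/(120086300/3091 - 4741809650/636083549) = 1/(76370262956650550/1966134249959) = 1966134249959/76370262956650550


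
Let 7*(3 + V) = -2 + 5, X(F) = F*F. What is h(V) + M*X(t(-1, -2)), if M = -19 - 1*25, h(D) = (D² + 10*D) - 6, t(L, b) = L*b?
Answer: -9854/49 ≈ -201.10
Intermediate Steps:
X(F) = F²
V = -18/7 (V = -3 + (-2 + 5)/7 = -3 + (⅐)*3 = -3 + 3/7 = -18/7 ≈ -2.5714)
h(D) = -6 + D² + 10*D
M = -44 (M = -19 - 25 = -44)
h(V) + M*X(t(-1, -2)) = (-6 + (-18/7)² + 10*(-18/7)) - 44*(-1*(-2))² = (-6 + 324/49 - 180/7) - 44*2² = -1230/49 - 44*4 = -1230/49 - 176 = -9854/49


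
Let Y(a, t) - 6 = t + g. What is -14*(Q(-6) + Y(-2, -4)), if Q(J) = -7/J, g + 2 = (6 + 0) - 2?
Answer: -217/3 ≈ -72.333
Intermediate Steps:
g = 2 (g = -2 + ((6 + 0) - 2) = -2 + (6 - 2) = -2 + 4 = 2)
Y(a, t) = 8 + t (Y(a, t) = 6 + (t + 2) = 6 + (2 + t) = 8 + t)
-14*(Q(-6) + Y(-2, -4)) = -14*(-7/(-6) + (8 - 4)) = -14*(-7*(-1/6) + 4) = -14*(7/6 + 4) = -14*31/6 = -217/3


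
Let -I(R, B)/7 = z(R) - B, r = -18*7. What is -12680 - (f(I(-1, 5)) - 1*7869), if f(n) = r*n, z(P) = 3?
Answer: -3047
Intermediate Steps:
r = -126
I(R, B) = -21 + 7*B (I(R, B) = -7*(3 - B) = -21 + 7*B)
f(n) = -126*n
-12680 - (f(I(-1, 5)) - 1*7869) = -12680 - (-126*(-21 + 7*5) - 1*7869) = -12680 - (-126*(-21 + 35) - 7869) = -12680 - (-126*14 - 7869) = -12680 - (-1764 - 7869) = -12680 - 1*(-9633) = -12680 + 9633 = -3047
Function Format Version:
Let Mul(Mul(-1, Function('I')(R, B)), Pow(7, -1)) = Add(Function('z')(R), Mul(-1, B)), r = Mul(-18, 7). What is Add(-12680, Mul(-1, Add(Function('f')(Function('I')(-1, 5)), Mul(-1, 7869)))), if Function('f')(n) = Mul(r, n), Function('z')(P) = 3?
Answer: -3047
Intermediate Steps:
r = -126
Function('I')(R, B) = Add(-21, Mul(7, B)) (Function('I')(R, B) = Mul(-7, Add(3, Mul(-1, B))) = Add(-21, Mul(7, B)))
Function('f')(n) = Mul(-126, n)
Add(-12680, Mul(-1, Add(Function('f')(Function('I')(-1, 5)), Mul(-1, 7869)))) = Add(-12680, Mul(-1, Add(Mul(-126, Add(-21, Mul(7, 5))), Mul(-1, 7869)))) = Add(-12680, Mul(-1, Add(Mul(-126, Add(-21, 35)), -7869))) = Add(-12680, Mul(-1, Add(Mul(-126, 14), -7869))) = Add(-12680, Mul(-1, Add(-1764, -7869))) = Add(-12680, Mul(-1, -9633)) = Add(-12680, 9633) = -3047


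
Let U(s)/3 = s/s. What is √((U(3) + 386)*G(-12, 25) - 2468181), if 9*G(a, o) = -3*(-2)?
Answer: I*√22211295/3 ≈ 1571.0*I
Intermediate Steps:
U(s) = 3 (U(s) = 3*(s/s) = 3*1 = 3)
G(a, o) = ⅔ (G(a, o) = (-3*(-2))/9 = (⅑)*6 = ⅔)
√((U(3) + 386)*G(-12, 25) - 2468181) = √((3 + 386)*(⅔) - 2468181) = √(389*(⅔) - 2468181) = √(778/3 - 2468181) = √(-7403765/3) = I*√22211295/3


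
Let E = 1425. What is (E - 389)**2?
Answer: 1073296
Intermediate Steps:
(E - 389)**2 = (1425 - 389)**2 = 1036**2 = 1073296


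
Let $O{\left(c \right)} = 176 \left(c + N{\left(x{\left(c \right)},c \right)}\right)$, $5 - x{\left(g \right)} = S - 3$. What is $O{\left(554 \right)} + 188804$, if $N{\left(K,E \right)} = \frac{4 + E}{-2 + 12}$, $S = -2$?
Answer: $\frac{1480644}{5} \approx 2.9613 \cdot 10^{5}$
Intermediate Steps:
$x{\left(g \right)} = 10$ ($x{\left(g \right)} = 5 - \left(-2 - 3\right) = 5 - -5 = 5 + 5 = 10$)
$N{\left(K,E \right)} = \frac{2}{5} + \frac{E}{10}$ ($N{\left(K,E \right)} = \frac{4 + E}{10} = \left(4 + E\right) \frac{1}{10} = \frac{2}{5} + \frac{E}{10}$)
$O{\left(c \right)} = \frac{352}{5} + \frac{968 c}{5}$ ($O{\left(c \right)} = 176 \left(c + \left(\frac{2}{5} + \frac{c}{10}\right)\right) = 176 \left(\frac{2}{5} + \frac{11 c}{10}\right) = \frac{352}{5} + \frac{968 c}{5}$)
$O{\left(554 \right)} + 188804 = \left(\frac{352}{5} + \frac{968}{5} \cdot 554\right) + 188804 = \left(\frac{352}{5} + \frac{536272}{5}\right) + 188804 = \frac{536624}{5} + 188804 = \frac{1480644}{5}$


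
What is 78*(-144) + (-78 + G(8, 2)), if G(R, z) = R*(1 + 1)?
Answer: -11294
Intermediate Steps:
G(R, z) = 2*R (G(R, z) = R*2 = 2*R)
78*(-144) + (-78 + G(8, 2)) = 78*(-144) + (-78 + 2*8) = -11232 + (-78 + 16) = -11232 - 62 = -11294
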